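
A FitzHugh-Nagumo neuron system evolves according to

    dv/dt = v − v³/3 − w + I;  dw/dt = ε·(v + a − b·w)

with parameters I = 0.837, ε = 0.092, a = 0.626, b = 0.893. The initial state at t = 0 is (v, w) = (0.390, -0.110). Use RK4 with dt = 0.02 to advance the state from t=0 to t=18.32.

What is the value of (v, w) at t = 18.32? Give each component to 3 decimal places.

t=0.000: state=(0.390, -0.110)
step 1 (dt=0.02): k1=(1.317, 0.103), k2=(1.327, 0.104), k3=(1.327, 0.104), k4=(1.337, 0.105); state += dt/6·(k1+2k2+2k3+k4)
t=0.020: state=(0.417, -0.108)
t=0.040: state=(0.443, -0.106)
t=0.060: state=(0.471, -0.104)
continuing one RK4 step at a time; state shown every 50 steps (Δt=1):
t=1.000: state=(1.737, 0.053)
t=2.000: state=(1.972, 0.273)
t=3.000: state=(1.916, 0.479)
t=4.000: state=(1.844, 0.663)
t=5.000: state=(1.772, 0.825)
t=6.000: state=(1.701, 0.969)
t=7.000: state=(1.630, 1.095)
t=8.000: state=(1.559, 1.204)
t=9.000: state=(1.487, 1.299)
t=10.000: state=(1.415, 1.380)
t=11.000: state=(1.342, 1.448)
t=12.000: state=(1.266, 1.505)
t=13.000: state=(1.186, 1.549)
t=14.000: state=(1.100, 1.583)
t=15.000: state=(1.004, 1.607)
t=16.000: state=(0.890, 1.619)
t=17.000: state=(0.742, 1.619)
t=18.000: state=(0.515, 1.603)
t=18.320: state=(0.409, 1.593)

(v, w) = (0.409, 1.593)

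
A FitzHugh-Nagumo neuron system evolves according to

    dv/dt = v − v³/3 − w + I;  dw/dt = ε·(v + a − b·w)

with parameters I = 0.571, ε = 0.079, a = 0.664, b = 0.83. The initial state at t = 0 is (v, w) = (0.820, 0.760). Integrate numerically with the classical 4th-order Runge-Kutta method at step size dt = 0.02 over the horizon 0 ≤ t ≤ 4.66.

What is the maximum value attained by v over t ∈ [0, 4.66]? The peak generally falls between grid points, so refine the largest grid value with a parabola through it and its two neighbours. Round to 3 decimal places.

t=0.000: state=(0.820, 0.760)
step 1 (dt=0.02): k1=(0.447, 0.067), k2=(0.448, 0.068), k3=(0.448, 0.068), k4=(0.449, 0.068); state += dt/6·(k1+2k2+2k3+k4)
t=0.020: state=(0.829, 0.761)
t=0.040: state=(0.838, 0.763)
t=0.060: state=(0.847, 0.764)
continuing one RK4 step at a time; state shown every 10 steps (Δt=0.2):
t=0.200: state=(0.911, 0.774)
t=0.400: state=(1.001, 0.789)
t=0.600: state=(1.089, 0.806)
t=0.800: state=(1.170, 0.824)
t=1.000: state=(1.241, 0.842)
t=1.200: state=(1.302, 0.862)
t=1.400: state=(1.352, 0.882)
t=1.600: state=(1.390, 0.902)
t=1.800: state=(1.418, 0.923)
t=2.000: state=(1.437, 0.944)
t=2.200: state=(1.448, 0.965)
t=2.400: state=(1.454, 0.985)
t=2.600: state=(1.455, 1.006)
t=2.800: state=(1.452, 1.026)
t=3.000: state=(1.446, 1.046)
t=3.200: state=(1.438, 1.065)
t=3.400: state=(1.427, 1.084)
t=3.600: state=(1.416, 1.103)
t=3.800: state=(1.403, 1.121)
t=4.000: state=(1.389, 1.139)
t=4.200: state=(1.374, 1.156)
t=4.400: state=(1.359, 1.173)
t=4.600: state=(1.343, 1.189)
t=4.660: state=(1.338, 1.194)
largest grid value and its neighbours: v(2.520)=1.45490, v(2.540)=1.45492, v(2.560)=1.45490
parabola through these three points peaks at t≈2.539 with v≈1.45492

max v = 1.455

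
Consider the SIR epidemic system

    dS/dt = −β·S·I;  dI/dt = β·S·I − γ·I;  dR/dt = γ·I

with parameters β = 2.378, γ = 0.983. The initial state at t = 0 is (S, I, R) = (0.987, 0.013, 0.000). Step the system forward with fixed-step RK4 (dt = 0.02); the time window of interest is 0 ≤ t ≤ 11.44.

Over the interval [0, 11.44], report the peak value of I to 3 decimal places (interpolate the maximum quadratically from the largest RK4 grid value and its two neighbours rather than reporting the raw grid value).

t=0.000: state=(0.987, 0.013, 0.000)
step 1 (dt=0.02): k1=(-0.031, 0.018, 0.013), k2=(-0.031, 0.018, 0.013), k3=(-0.031, 0.018, 0.013), k4=(-0.031, 0.018, 0.013); state += dt/6·(k1+2k2+2k3+k4)
t=0.020: state=(0.986, 0.013, 0.000)
t=0.040: state=(0.986, 0.014, 0.001)
t=0.060: state=(0.985, 0.014, 0.001)
continuing one RK4 step at a time; state shown every 25 steps (Δt=0.5):
t=0.500: state=(0.965, 0.025, 0.009)
t=1.000: state=(0.925, 0.048, 0.027)
t=1.500: state=(0.856, 0.085, 0.059)
t=2.000: state=(0.752, 0.136, 0.112)
t=2.500: state=(0.620, 0.188, 0.192)
t=3.000: state=(0.485, 0.221, 0.294)
t=3.500: state=(0.371, 0.224, 0.405)
t=4.000: state=(0.287, 0.202, 0.510)
t=4.500: state=(0.230, 0.168, 0.602)
t=5.000: state=(0.193, 0.132, 0.675)
t=5.500: state=(0.168, 0.100, 0.732)
t=6.000: state=(0.152, 0.074, 0.775)
t=6.500: state=(0.141, 0.054, 0.806)
t=7.000: state=(0.133, 0.039, 0.828)
t=7.500: state=(0.128, 0.028, 0.844)
t=8.000: state=(0.124, 0.020, 0.856)
t=8.500: state=(0.122, 0.014, 0.864)
t=9.000: state=(0.120, 0.010, 0.870)
t=9.500: state=(0.119, 0.007, 0.874)
t=10.000: state=(0.118, 0.005, 0.877)
t=10.500: state=(0.118, 0.003, 0.879)
t=11.000: state=(0.117, 0.002, 0.880)
t=11.440: state=(0.117, 0.002, 0.881)
largest grid value and its neighbours: I(3.280)=0.22684, I(3.300)=0.22686, I(3.320)=0.22683
parabola through these three points peaks at t≈3.298 with I≈0.22686

max I = 0.227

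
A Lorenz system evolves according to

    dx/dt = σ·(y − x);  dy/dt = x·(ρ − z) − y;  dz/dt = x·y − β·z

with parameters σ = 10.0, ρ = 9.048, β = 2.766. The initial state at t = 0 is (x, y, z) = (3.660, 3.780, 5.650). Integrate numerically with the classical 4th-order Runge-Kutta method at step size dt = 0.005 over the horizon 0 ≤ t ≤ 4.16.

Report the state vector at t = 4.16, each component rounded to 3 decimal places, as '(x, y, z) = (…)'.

(x, y, z) = (4.623, 4.635, 7.950)

t=0.000: state=(3.660, 3.780, 5.650)
step 1 (dt=0.005): k1=(1.200, 8.657, -1.793), k2=(1.386, 8.662, -1.690), k3=(1.382, 8.662, -1.689), k4=(1.564, 8.668, -1.585); state += dt/6·(k1+2k2+2k3+k4)
t=0.005: state=(3.667, 3.823, 5.642)
t=0.010: state=(3.676, 3.867, 5.634)
t=0.015: state=(3.686, 3.910, 5.628)
continuing one RK4 step at a time; state shown every 40 steps (Δt=0.2):
t=0.200: state=(4.758, 5.507, 6.302)
t=0.400: state=(5.860, 6.022, 8.651)
t=0.600: state=(5.233, 4.596, 9.594)
t=0.800: state=(4.110, 3.750, 8.353)
t=1.000: state=(3.918, 4.062, 7.122)
t=1.200: state=(4.517, 4.913, 7.017)
t=1.400: state=(5.201, 5.407, 8.015)
t=1.600: state=(5.161, 4.936, 8.816)
t=1.800: state=(4.590, 4.326, 8.480)
t=2.000: state=(4.307, 4.301, 7.752)
t=2.200: state=(4.517, 4.703, 7.497)
t=2.400: state=(4.892, 5.038, 7.883)
t=2.600: state=(4.985, 4.927, 8.368)
t=2.800: state=(4.743, 4.597, 8.360)
t=3.000: state=(4.532, 4.487, 8.002)
t=3.200: state=(4.574, 4.649, 7.779)
t=3.400: state=(4.761, 4.850, 7.898)
t=3.600: state=(4.857, 4.856, 8.157)
t=3.800: state=(4.772, 4.703, 8.229)
t=4.000: state=(4.646, 4.604, 8.080)
t=4.160: state=(4.623, 4.635, 7.950)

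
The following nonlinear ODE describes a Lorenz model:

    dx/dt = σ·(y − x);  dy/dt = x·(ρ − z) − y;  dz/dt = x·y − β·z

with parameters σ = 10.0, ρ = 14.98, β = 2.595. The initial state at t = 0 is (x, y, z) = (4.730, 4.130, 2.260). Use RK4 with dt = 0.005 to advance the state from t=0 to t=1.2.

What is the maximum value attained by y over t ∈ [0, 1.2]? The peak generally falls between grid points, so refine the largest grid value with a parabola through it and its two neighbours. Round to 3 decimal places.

max y = 13.523

t=0.000: state=(4.730, 4.130, 2.260)
step 1 (dt=0.005): k1=(-6.000, 56.036, 13.670), k2=(-4.449, 55.544, 14.180), k3=(-4.500, 55.588, 14.188), k4=(-2.996, 55.138, 14.702); state += dt/6·(k1+2k2+2k3+k4)
t=0.005: state=(4.708, 4.408, 2.331)
t=0.010: state=(4.700, 4.682, 2.407)
t=0.015: state=(4.706, 4.952, 2.489)
continuing one RK4 step at a time; state shown every 10 steps (Δt=0.05):
t=0.050: state=(5.069, 6.805, 3.230)
t=0.100: state=(6.319, 9.472, 5.013)
t=0.150: state=(8.111, 11.987, 8.067)
t=0.200: state=(10.007, 13.468, 12.592)
t=0.250: state=(11.287, 12.661, 17.752)
t=0.300: state=(11.183, 9.340, 21.526)
t=0.350: state=(9.562, 5.183, 22.460)
t=0.400: state=(7.128, 2.090, 21.115)
t=0.450: state=(4.767, 0.516, 18.885)
t=0.500: state=(2.954, -0.035, 16.622)
t=0.550: state=(1.753, -0.110, 14.589)
t=0.600: state=(1.036, -0.024, 12.809)
t=0.650: state=(0.644, 0.094, 11.251)
t=0.700: state=(0.451, 0.203, 9.886)
t=0.750: state=(0.376, 0.306, 8.688)
t=0.800: state=(0.371, 0.414, 7.637)
t=0.850: state=(0.414, 0.543, 6.716)
t=0.900: state=(0.499, 0.708, 5.912)
t=0.950: state=(0.626, 0.931, 5.214)
t=1.000: state=(0.808, 1.236, 4.616)
t=1.050: state=(1.062, 1.658, 4.118)
t=1.100: state=(1.415, 2.242, 3.730)
t=1.150: state=(1.903, 3.048, 3.481)
t=1.200: state=(2.578, 4.152, 3.435)
largest grid value and its neighbours: y(0.205)=13.50795, y(0.210)=13.52314, y(0.215)=13.51240
parabola through these three points peaks at t≈0.210 with y≈13.52323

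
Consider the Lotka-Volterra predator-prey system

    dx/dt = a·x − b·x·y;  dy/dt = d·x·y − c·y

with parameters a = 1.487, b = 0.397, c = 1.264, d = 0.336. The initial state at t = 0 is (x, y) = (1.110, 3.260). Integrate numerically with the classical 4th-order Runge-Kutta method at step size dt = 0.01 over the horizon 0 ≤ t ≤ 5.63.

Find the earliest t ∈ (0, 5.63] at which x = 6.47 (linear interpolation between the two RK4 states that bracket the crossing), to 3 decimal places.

t = 2.196

t=0.000: state=(1.110, 3.260)
step 1 (dt=0.01): k1=(0.214, -2.905), k2=(0.221, -2.891), k3=(0.221, -2.891), k4=(0.227, -2.877); state += dt/6·(k1+2k2+2k3+k4)
t=0.010: state=(1.112, 3.231)
t=0.020: state=(1.115, 3.202)
t=0.030: state=(1.117, 3.174)
continuing one RK4 step at a time; state shown every 20 steps (Δt=0.2):
t=0.200: state=(1.179, 2.733)
t=0.400: state=(1.300, 2.307)
t=0.600: state=(1.478, 1.966)
t=0.800: state=(1.721, 1.699)
t=1.000: state=(2.042, 1.497)
t=1.200: state=(2.456, 1.351)
t=1.400: state=(2.983, 1.259)
t=1.600: state=(3.640, 1.221)
t=1.800: state=(4.447, 1.243)
t=2.000: state=(5.406, 1.343)
t=2.190: state=(6.437, 1.541)
next step: t=2.200: state=(6.493, 1.555) — x has crossed 6.47
linear interpolation between t=2.190 (6.43676) and t=2.200 (6.49316) → t≈2.196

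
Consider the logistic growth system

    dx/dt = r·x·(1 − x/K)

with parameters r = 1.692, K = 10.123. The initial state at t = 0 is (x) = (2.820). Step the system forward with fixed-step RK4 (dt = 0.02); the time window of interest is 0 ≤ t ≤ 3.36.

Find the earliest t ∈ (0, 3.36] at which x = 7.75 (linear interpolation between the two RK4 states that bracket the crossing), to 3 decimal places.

t = 1.262

t=0.000: state=(2.820)
step 1 (dt=0.02): k1=(3.442), k2=(3.468), k3=(3.468), k4=(3.493); state += dt/6·(k1+2k2+2k3+k4)
t=0.020: state=(2.889)
t=0.040: state=(2.960)
t=0.060: state=(3.031)
continuing one RK4 step at a time; state shown every 10 steps (Δt=0.2):
t=0.200: state=(3.557)
t=0.400: state=(4.371)
t=0.600: state=(5.223)
t=0.800: state=(6.066)
t=1.000: state=(6.854)
t=1.200: state=(7.555)
t=1.260: state=(7.744)
next step: t=1.280: state=(7.805) — x has crossed 7.75
linear interpolation between t=1.260 (7.74424) and t=1.280 (7.80527) → t≈1.262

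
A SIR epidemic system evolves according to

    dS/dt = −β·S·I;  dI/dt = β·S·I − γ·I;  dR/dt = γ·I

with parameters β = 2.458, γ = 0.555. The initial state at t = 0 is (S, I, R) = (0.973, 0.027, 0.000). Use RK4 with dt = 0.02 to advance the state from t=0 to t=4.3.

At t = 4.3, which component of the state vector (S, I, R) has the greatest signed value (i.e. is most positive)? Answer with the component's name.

largest component: R

t=0.000: state=(0.973, 0.027, 0.000)
step 1 (dt=0.02): k1=(-0.065, 0.050, 0.015), k2=(-0.066, 0.050, 0.015), k3=(-0.066, 0.050, 0.015), k4=(-0.067, 0.051, 0.016); state += dt/6·(k1+2k2+2k3+k4)
t=0.020: state=(0.972, 0.028, 0.000)
t=0.040: state=(0.970, 0.029, 0.001)
t=0.060: state=(0.969, 0.030, 0.001)
continuing one RK4 step at a time; state shown every 10 steps (Δt=0.2):
t=0.200: state=(0.958, 0.039, 0.004)
t=0.400: state=(0.936, 0.055, 0.009)
t=0.600: state=(0.906, 0.078, 0.016)
t=0.800: state=(0.866, 0.108, 0.026)
t=1.000: state=(0.814, 0.146, 0.040)
t=1.200: state=(0.749, 0.192, 0.059)
t=1.400: state=(0.673, 0.244, 0.083)
t=1.600: state=(0.589, 0.298, 0.113)
t=1.800: state=(0.503, 0.348, 0.149)
t=2.000: state=(0.419, 0.391, 0.190)
t=2.200: state=(0.343, 0.422, 0.235)
t=2.400: state=(0.277, 0.439, 0.283)
t=2.600: state=(0.223, 0.444, 0.333)
t=2.800: state=(0.180, 0.439, 0.382)
t=3.000: state=(0.145, 0.425, 0.430)
t=3.200: state=(0.118, 0.406, 0.476)
t=3.400: state=(0.097, 0.383, 0.520)
t=3.600: state=(0.081, 0.358, 0.561)
t=3.800: state=(0.069, 0.332, 0.599)
t=4.000: state=(0.059, 0.307, 0.635)
t=4.200: state=(0.051, 0.282, 0.667)
t=4.300: state=(0.047, 0.270, 0.683)
compare at T: S=0.047, I=0.270, R=0.683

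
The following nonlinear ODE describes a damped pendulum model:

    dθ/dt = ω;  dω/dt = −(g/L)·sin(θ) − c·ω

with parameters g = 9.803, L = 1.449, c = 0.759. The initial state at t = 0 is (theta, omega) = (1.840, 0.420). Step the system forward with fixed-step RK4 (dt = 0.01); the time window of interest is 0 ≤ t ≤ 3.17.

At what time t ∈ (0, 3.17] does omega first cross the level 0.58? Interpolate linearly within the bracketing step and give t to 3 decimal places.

t=0.000: state=(1.840, 0.420)
step 1 (dt=0.01): k1=(0.420, -6.840), k2=(0.386, -6.811), k3=(0.386, -6.811), k4=(0.352, -6.782); state += dt/6·(k1+2k2+2k3+k4)
t=0.010: state=(1.844, 0.352)
t=0.020: state=(1.847, 0.284)
t=0.030: state=(1.850, 0.217)
continuing one RK4 step at a time; state shown every 20 steps (Δt=0.2):
t=0.200: state=(1.794, -0.850)
t=0.400: state=(1.509, -1.976)
t=0.600: state=(1.018, -2.885)
t=0.800: state=(0.390, -3.276)
t=1.000: state=(-0.240, -2.889)
t=1.200: state=(-0.724, -1.881)
t=1.400: state=(-0.978, -0.655)
t=1.600: state=(-0.991, 0.496)
t=1.610: state=(-0.986, 0.549)
next step: t=1.620: state=(-0.980, 0.601) — omega has crossed 0.58
linear interpolation between t=1.610 (0.54868) and t=1.620 (0.60062) → t≈1.616

t = 1.616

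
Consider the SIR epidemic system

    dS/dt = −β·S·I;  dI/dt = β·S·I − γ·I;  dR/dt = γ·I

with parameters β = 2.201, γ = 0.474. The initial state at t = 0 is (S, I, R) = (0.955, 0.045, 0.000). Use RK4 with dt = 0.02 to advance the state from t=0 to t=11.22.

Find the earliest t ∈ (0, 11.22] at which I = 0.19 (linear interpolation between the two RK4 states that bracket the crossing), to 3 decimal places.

t=0.000: state=(0.955, 0.045, 0.000)
step 1 (dt=0.02): k1=(-0.095, 0.073, 0.021), k2=(-0.096, 0.074, 0.022), k3=(-0.096, 0.074, 0.022), k4=(-0.098, 0.075, 0.022); state += dt/6·(k1+2k2+2k3+k4)
t=0.020: state=(0.953, 0.046, 0.000)
t=0.040: state=(0.951, 0.048, 0.001)
t=0.060: state=(0.949, 0.050, 0.001)
continuing one RK4 step at a time; state shown every 25 steps (Δt=0.5):
t=0.500: state=(0.886, 0.098, 0.016)
t=0.980: state=(0.764, 0.188, 0.048)
next step: t=1.000: state=(0.758, 0.192, 0.050) — I has crossed 0.19
linear interpolation between t=0.980 (0.18793) and t=1.000 (0.19249) → t≈0.989

t = 0.989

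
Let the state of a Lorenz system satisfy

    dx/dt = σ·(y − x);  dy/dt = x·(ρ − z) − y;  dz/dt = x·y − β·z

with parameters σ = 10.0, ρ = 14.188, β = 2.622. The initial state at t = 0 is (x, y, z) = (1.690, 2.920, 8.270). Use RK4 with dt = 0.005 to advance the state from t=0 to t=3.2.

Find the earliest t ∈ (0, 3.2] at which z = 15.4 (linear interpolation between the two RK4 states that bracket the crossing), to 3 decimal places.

t=0.000: state=(1.690, 2.920, 8.270)
step 1 (dt=0.005): k1=(12.300, 7.081, -16.749), k2=(12.170, 7.318, -16.519), k3=(12.179, 7.314, -16.521), k4=(12.057, 7.550, -16.291); state += dt/6·(k1+2k2+2k3+k4)
t=0.005: state=(1.751, 2.957, 8.187)
t=0.010: state=(1.811, 2.995, 8.107)
t=0.015: state=(1.869, 3.037, 8.029)
continuing one RK4 step at a time; state shown every 40 steps (Δt=0.2):
t=0.200: state=(4.346, 6.153, 7.066)
t=0.400: state=(8.541, 10.059, 13.458)
t=0.435: state=(8.940, 9.666, 15.181)
next step: t=0.440: state=(8.973, 9.569, 15.411) — z has crossed 15.4
linear interpolation between t=0.435 (15.18123) and t=0.440 (15.41147) → t≈0.440

t = 0.440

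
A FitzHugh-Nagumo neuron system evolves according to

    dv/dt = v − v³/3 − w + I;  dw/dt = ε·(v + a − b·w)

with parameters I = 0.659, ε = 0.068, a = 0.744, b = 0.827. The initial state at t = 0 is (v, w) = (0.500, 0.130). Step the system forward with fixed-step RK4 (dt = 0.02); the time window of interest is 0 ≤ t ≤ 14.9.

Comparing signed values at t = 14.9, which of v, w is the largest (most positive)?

t=0.000: state=(0.500, 0.130)
step 1 (dt=0.02): k1=(0.987, 0.077), k2=(0.994, 0.078), k3=(0.994, 0.078), k4=(1.000, 0.079); state += dt/6·(k1+2k2+2k3+k4)
t=0.020: state=(0.520, 0.132)
t=0.040: state=(0.540, 0.133)
t=0.060: state=(0.560, 0.135)
continuing one RK4 step at a time; state shown every 25 steps (Δt=0.5):
t=0.500: state=(1.052, 0.177)
t=1.000: state=(1.543, 0.241)
t=1.500: state=(1.778, 0.316)
t=2.000: state=(1.839, 0.393)
t=2.500: state=(1.835, 0.469)
t=3.000: state=(1.812, 0.542)
t=3.500: state=(1.783, 0.612)
t=4.000: state=(1.753, 0.679)
t=4.500: state=(1.721, 0.744)
t=5.000: state=(1.689, 0.805)
t=5.500: state=(1.657, 0.864)
t=6.000: state=(1.625, 0.920)
t=6.500: state=(1.592, 0.973)
t=7.000: state=(1.558, 1.024)
t=7.500: state=(1.524, 1.072)
t=8.000: state=(1.489, 1.118)
t=8.500: state=(1.453, 1.161)
t=9.000: state=(1.417, 1.202)
t=9.500: state=(1.379, 1.241)
t=10.000: state=(1.340, 1.277)
t=10.500: state=(1.299, 1.310)
t=11.000: state=(1.257, 1.342)
t=11.500: state=(1.211, 1.371)
t=12.000: state=(1.163, 1.398)
t=12.500: state=(1.111, 1.422)
t=13.000: state=(1.053, 1.444)
t=13.500: state=(0.989, 1.463)
t=14.000: state=(0.915, 1.479)
t=14.500: state=(0.826, 1.493)
t=14.900: state=(0.741, 1.500)
compare at T: v=0.741, w=1.500

largest component: w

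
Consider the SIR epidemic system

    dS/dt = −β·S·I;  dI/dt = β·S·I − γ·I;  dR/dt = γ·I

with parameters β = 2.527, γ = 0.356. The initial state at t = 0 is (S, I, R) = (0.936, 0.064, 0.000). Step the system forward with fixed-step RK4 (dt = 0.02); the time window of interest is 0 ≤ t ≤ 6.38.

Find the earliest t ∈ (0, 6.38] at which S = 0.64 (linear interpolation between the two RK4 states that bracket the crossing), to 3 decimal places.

t=0.000: state=(0.936, 0.064, 0.000)
step 1 (dt=0.02): k1=(-0.151, 0.129, 0.023), k2=(-0.154, 0.131, 0.023), k3=(-0.154, 0.131, 0.023), k4=(-0.157, 0.133, 0.024); state += dt/6·(k1+2k2+2k3+k4)
t=0.020: state=(0.933, 0.067, 0.000)
t=0.040: state=(0.930, 0.069, 0.001)
t=0.060: state=(0.926, 0.072, 0.001)
continuing one RK4 step at a time; state shown every 25 steps (Δt=0.5):
t=0.500: state=(0.817, 0.164, 0.019)
t=0.900: state=(0.649, 0.299, 0.052)
next step: t=0.920: state=(0.639, 0.307, 0.054) — S has crossed 0.64
linear interpolation between t=0.900 (0.64890) and t=0.920 (0.63902) → t≈0.918

t = 0.918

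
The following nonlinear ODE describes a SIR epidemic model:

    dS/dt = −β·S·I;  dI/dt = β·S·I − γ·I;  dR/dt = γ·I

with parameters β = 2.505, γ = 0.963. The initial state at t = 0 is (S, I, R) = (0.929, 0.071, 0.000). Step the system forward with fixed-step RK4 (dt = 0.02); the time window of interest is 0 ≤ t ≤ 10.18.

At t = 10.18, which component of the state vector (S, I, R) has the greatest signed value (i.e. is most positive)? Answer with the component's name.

t=0.000: state=(0.929, 0.071, 0.000)
step 1 (dt=0.02): k1=(-0.165, 0.097, 0.068), k2=(-0.167, 0.098, 0.069), k3=(-0.167, 0.098, 0.069), k4=(-0.169, 0.099, 0.070); state += dt/6·(k1+2k2+2k3+k4)
t=0.020: state=(0.926, 0.073, 0.001)
t=0.040: state=(0.922, 0.075, 0.003)
t=0.060: state=(0.919, 0.077, 0.004)
continuing one RK4 step at a time; state shown every 25 steps (Δt=0.5):
t=0.500: state=(0.820, 0.132, 0.048)
t=1.000: state=(0.663, 0.207, 0.130)
t=1.500: state=(0.492, 0.264, 0.244)
t=2.000: state=(0.349, 0.275, 0.376)
t=2.500: state=(0.251, 0.246, 0.502)
t=3.000: state=(0.190, 0.200, 0.610)
t=3.500: state=(0.152, 0.153, 0.695)
t=4.000: state=(0.129, 0.112, 0.758)
t=4.500: state=(0.115, 0.081, 0.805)
t=5.000: state=(0.105, 0.057, 0.838)
t=5.500: state=(0.099, 0.040, 0.861)
t=6.000: state=(0.095, 0.028, 0.877)
t=6.500: state=(0.092, 0.019, 0.888)
t=7.000: state=(0.090, 0.014, 0.896)
t=7.500: state=(0.089, 0.009, 0.902)
t=8.000: state=(0.088, 0.006, 0.905)
t=8.500: state=(0.088, 0.004, 0.908)
t=9.000: state=(0.087, 0.003, 0.910)
t=9.500: state=(0.087, 0.002, 0.911)
t=10.000: state=(0.087, 0.001, 0.912)
t=10.180: state=(0.087, 0.001, 0.912)
compare at T: S=0.087, I=0.001, R=0.912

largest component: R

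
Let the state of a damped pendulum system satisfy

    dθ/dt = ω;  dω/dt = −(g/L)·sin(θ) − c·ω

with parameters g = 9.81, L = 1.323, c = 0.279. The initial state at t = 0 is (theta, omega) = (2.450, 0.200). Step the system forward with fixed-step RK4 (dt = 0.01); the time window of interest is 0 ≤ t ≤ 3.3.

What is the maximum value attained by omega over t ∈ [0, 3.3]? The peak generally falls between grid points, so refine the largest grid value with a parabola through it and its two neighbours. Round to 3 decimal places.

max omega = 3.907

t=0.000: state=(2.450, 0.200)
step 1 (dt=0.01): k1=(0.200, -4.785), k2=(0.176, -4.772), k3=(0.176, -4.773), k4=(0.152, -4.761); state += dt/6·(k1+2k2+2k3+k4)
t=0.010: state=(2.452, 0.152)
t=0.020: state=(2.453, 0.105)
t=0.030: state=(2.454, 0.057)
continuing one RK4 step at a time; state shown every 20 steps (Δt=0.2):
t=0.200: state=(2.396, -0.744)
t=0.400: state=(2.146, -1.788)
t=0.600: state=(1.667, -3.031)
t=0.800: state=(0.934, -4.232)
t=1.000: state=(0.026, -4.650)
t=1.200: state=(-0.839, -3.822)
t=1.400: state=(-1.456, -2.304)
t=1.600: state=(-1.759, -0.745)
t=1.800: state=(-1.762, 0.705)
t=2.000: state=(-1.481, 2.100)
t=2.200: state=(-0.932, 3.326)
t=2.400: state=(-0.193, 3.905)
t=2.600: state=(0.557, 3.422)
t=2.800: state=(1.123, 2.154)
t=3.000: state=(1.404, 0.656)
t=3.200: state=(1.388, -0.806)
t=3.300: state=(1.273, -1.494)
largest grid value and its neighbours: omega(2.400)=3.90510, omega(2.410)=3.90701, omega(2.420)=3.90606
parabola through these three points peaks at t≈2.412 with omega≈3.90705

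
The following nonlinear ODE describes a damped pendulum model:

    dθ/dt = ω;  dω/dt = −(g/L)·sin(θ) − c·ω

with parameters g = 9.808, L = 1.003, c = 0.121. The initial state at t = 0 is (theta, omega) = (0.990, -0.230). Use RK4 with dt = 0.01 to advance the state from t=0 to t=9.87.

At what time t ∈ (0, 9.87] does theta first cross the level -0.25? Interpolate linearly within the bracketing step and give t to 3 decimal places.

t = 0.602

t=0.000: state=(0.990, -0.230)
step 1 (dt=0.01): k1=(-0.230, -8.147), k2=(-0.271, -8.136), k3=(-0.271, -8.135), k4=(-0.311, -8.123); state += dt/6·(k1+2k2+2k3+k4)
t=0.010: state=(0.987, -0.311)
t=0.020: state=(0.984, -0.392)
t=0.030: state=(0.979, -0.473)
continuing one RK4 step at a time; state shown every 50 steps (Δt=0.5):
t=0.500: state=(0.040, -2.889)
t=0.600: state=(-0.244, -2.754)
next step: t=0.610: state=(-0.272, -2.726) — theta has crossed -0.25
linear interpolation between t=0.600 (-0.24418) and t=0.610 (-0.27158) → t≈0.602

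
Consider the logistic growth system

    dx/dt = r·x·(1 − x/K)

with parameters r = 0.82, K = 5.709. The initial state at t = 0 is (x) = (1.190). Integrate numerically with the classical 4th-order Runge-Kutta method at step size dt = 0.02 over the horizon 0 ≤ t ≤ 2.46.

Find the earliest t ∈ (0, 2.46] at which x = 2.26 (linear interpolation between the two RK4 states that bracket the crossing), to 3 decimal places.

t = 1.112

t=0.000: state=(1.190)
step 1 (dt=0.02): k1=(0.772), k2=(0.776), k3=(0.776), k4=(0.780); state += dt/6·(k1+2k2+2k3+k4)
t=0.020: state=(1.206)
t=0.040: state=(1.221)
t=0.060: state=(1.237)
continuing one RK4 step at a time; state shown every 5 steps (Δt=0.1):
t=0.100: state=(1.269)
t=0.200: state=(1.352)
t=0.300: state=(1.438)
t=0.400: state=(1.528)
t=0.500: state=(1.622)
t=0.600: state=(1.719)
t=0.700: state=(1.819)
t=0.800: state=(1.922)
t=0.900: state=(2.028)
t=1.000: state=(2.136)
t=1.100: state=(2.247)
next step: t=1.120: state=(2.269) — x has crossed 2.26
linear interpolation between t=1.100 (2.24688) and t=1.120 (2.26927) → t≈1.112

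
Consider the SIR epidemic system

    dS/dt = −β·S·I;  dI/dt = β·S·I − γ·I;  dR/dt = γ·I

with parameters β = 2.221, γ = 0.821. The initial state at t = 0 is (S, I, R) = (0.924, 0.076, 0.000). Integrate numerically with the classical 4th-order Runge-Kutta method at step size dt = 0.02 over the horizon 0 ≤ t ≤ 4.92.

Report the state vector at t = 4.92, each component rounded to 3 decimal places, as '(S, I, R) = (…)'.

(S, I, R) = (0.105, 0.092, 0.803)

t=0.000: state=(0.924, 0.076, 0.000)
step 1 (dt=0.02): k1=(-0.156, 0.094, 0.062), k2=(-0.158, 0.094, 0.063), k3=(-0.158, 0.094, 0.063), k4=(-0.159, 0.095, 0.064); state += dt/6·(k1+2k2+2k3+k4)
t=0.020: state=(0.921, 0.078, 0.001)
t=0.040: state=(0.918, 0.080, 0.003)
t=0.060: state=(0.914, 0.082, 0.004)
continuing one RK4 step at a time; state shown every 10 steps (Δt=0.2):
t=0.200: state=(0.889, 0.097, 0.014)
t=0.400: state=(0.848, 0.120, 0.032)
t=0.600: state=(0.799, 0.147, 0.054)
t=0.800: state=(0.743, 0.176, 0.080)
t=1.000: state=(0.683, 0.205, 0.112)
t=1.200: state=(0.620, 0.233, 0.148)
t=1.400: state=(0.556, 0.256, 0.188)
t=1.600: state=(0.494, 0.275, 0.232)
t=1.800: state=(0.436, 0.286, 0.278)
t=2.000: state=(0.383, 0.291, 0.325)
t=2.200: state=(0.337, 0.290, 0.373)
t=2.400: state=(0.296, 0.283, 0.420)
t=2.600: state=(0.262, 0.272, 0.466)
t=2.800: state=(0.233, 0.258, 0.509)
t=3.000: state=(0.208, 0.241, 0.550)
t=3.200: state=(0.188, 0.223, 0.589)
t=3.400: state=(0.171, 0.205, 0.624)
t=3.600: state=(0.157, 0.187, 0.656)
t=3.800: state=(0.145, 0.170, 0.685)
t=4.000: state=(0.135, 0.153, 0.712)
t=4.200: state=(0.126, 0.138, 0.736)
t=4.400: state=(0.119, 0.124, 0.757)
t=4.600: state=(0.113, 0.110, 0.776)
t=4.800: state=(0.108, 0.098, 0.794)
t=4.920: state=(0.105, 0.092, 0.803)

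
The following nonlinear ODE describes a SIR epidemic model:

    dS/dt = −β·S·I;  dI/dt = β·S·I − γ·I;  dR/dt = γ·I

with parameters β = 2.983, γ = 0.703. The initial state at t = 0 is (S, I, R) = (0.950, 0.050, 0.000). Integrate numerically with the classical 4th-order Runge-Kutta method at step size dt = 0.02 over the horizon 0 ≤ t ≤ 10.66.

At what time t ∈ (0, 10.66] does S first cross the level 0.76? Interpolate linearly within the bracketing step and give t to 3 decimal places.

t = 0.696

t=0.000: state=(0.950, 0.050, 0.000)
step 1 (dt=0.02): k1=(-0.142, 0.107, 0.035), k2=(-0.144, 0.109, 0.036), k3=(-0.145, 0.109, 0.036), k4=(-0.147, 0.111, 0.037); state += dt/6·(k1+2k2+2k3+k4)
t=0.020: state=(0.947, 0.052, 0.001)
t=0.040: state=(0.944, 0.054, 0.001)
t=0.060: state=(0.941, 0.057, 0.002)
continuing one RK4 step at a time; state shown every 25 steps (Δt=0.5):
t=0.500: state=(0.835, 0.135, 0.030)
t=0.680: state=(0.767, 0.183, 0.050)
next step: t=0.700: state=(0.758, 0.189, 0.053) — S has crossed 0.76
linear interpolation between t=0.680 (0.76685) and t=0.700 (0.75840) → t≈0.696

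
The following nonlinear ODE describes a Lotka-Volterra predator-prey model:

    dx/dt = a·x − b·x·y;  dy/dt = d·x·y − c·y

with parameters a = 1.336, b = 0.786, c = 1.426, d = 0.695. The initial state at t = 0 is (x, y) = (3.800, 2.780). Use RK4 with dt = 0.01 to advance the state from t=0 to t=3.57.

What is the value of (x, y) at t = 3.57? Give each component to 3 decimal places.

(x, y) = (2.531, 0.623)

t=0.000: state=(3.800, 2.780)
step 1 (dt=0.01): k1=(-3.227, 3.378), k2=(-3.263, 3.367), k3=(-3.263, 3.366), k4=(-3.298, 3.355); state += dt/6·(k1+2k2+2k3+k4)
t=0.010: state=(3.767, 2.814)
t=0.020: state=(3.734, 2.847)
t=0.030: state=(3.700, 2.880)
continuing one RK4 step at a time; state shown every 20 steps (Δt=0.2):
t=0.200: state=(3.053, 3.371)
t=0.400: state=(2.282, 3.668)
t=0.600: state=(1.674, 3.623)
t=0.800: state=(1.263, 3.333)
t=1.000: state=(1.008, 2.930)
t=1.200: state=(0.859, 2.506)
t=1.400: state=(0.781, 2.110)
t=1.600: state=(0.753, 1.764)
t=1.800: state=(0.763, 1.473)
t=2.000: state=(0.806, 1.235)
t=2.200: state=(0.881, 1.043)
t=2.400: state=(0.989, 0.893)
t=2.600: state=(1.133, 0.778)
t=2.800: state=(1.319, 0.693)
t=3.000: state=(1.553, 0.636)
t=3.200: state=(1.841, 0.605)
t=3.400: state=(2.188, 0.601)
t=3.570: state=(2.531, 0.623)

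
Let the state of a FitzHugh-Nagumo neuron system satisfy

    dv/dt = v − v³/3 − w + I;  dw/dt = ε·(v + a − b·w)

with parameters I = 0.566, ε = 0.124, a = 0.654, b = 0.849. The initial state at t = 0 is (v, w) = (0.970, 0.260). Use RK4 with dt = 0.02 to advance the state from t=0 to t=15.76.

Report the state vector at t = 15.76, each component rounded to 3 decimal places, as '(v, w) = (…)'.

(v, w) = (-1.620, 0.272)

t=0.000: state=(0.970, 0.260)
step 1 (dt=0.02): k1=(0.972, 0.174), k2=(0.971, 0.175), k3=(0.971, 0.175), k4=(0.969, 0.176); state += dt/6·(k1+2k2+2k3+k4)
t=0.020: state=(0.989, 0.264)
t=0.040: state=(1.009, 0.267)
t=0.060: state=(1.028, 0.271)
continuing one RK4 step at a time; state shown every 50 steps (Δt=1):
t=1.000: state=(1.637, 0.473)
t=2.000: state=(1.693, 0.702)
t=3.000: state=(1.603, 0.903)
t=4.000: state=(1.490, 1.071)
t=5.000: state=(1.367, 1.209)
t=6.000: state=(1.232, 1.319)
t=7.000: state=(1.075, 1.400)
t=8.000: state=(0.876, 1.452)
t=9.000: state=(0.577, 1.471)
t=10.000: state=(-0.016, 1.438)
t=11.000: state=(-1.272, 1.299)
t=12.000: state=(-1.899, 1.046)
t=13.000: state=(-1.870, 0.795)
t=14.000: state=(-1.782, 0.578)
t=15.000: state=(-1.690, 0.393)
t=15.760: state=(-1.620, 0.272)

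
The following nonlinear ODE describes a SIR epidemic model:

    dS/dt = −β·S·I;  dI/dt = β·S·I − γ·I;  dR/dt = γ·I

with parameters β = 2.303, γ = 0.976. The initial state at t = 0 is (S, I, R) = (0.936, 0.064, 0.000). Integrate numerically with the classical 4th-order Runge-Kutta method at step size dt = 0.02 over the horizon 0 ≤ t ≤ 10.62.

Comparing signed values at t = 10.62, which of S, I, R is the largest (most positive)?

t=0.000: state=(0.936, 0.064, 0.000)
step 1 (dt=0.02): k1=(-0.138, 0.075, 0.062), k2=(-0.139, 0.076, 0.063), k3=(-0.139, 0.076, 0.063), k4=(-0.141, 0.077, 0.064); state += dt/6·(k1+2k2+2k3+k4)
t=0.020: state=(0.933, 0.066, 0.001)
t=0.040: state=(0.930, 0.067, 0.003)
t=0.060: state=(0.927, 0.069, 0.004)
continuing one RK4 step at a time; state shown every 25 steps (Δt=0.5):
t=0.500: state=(0.848, 0.110, 0.042)
t=1.000: state=(0.723, 0.168, 0.109)
t=1.500: state=(0.578, 0.218, 0.204)
t=2.000: state=(0.443, 0.240, 0.317)
t=2.500: state=(0.337, 0.230, 0.433)
t=3.000: state=(0.263, 0.199, 0.538)
t=3.500: state=(0.214, 0.160, 0.626)
t=4.000: state=(0.182, 0.123, 0.695)
t=4.500: state=(0.160, 0.092, 0.747)
t=5.000: state=(0.146, 0.067, 0.786)
t=5.500: state=(0.137, 0.049, 0.814)
t=6.000: state=(0.131, 0.035, 0.834)
t=6.500: state=(0.126, 0.025, 0.849)
t=7.000: state=(0.123, 0.018, 0.859)
t=7.500: state=(0.121, 0.012, 0.866)
t=8.000: state=(0.120, 0.009, 0.872)
t=8.500: state=(0.119, 0.006, 0.875)
t=9.000: state=(0.118, 0.004, 0.878)
t=9.500: state=(0.118, 0.003, 0.879)
t=10.000: state=(0.117, 0.002, 0.881)
t=10.500: state=(0.117, 0.002, 0.882)
t=10.620: state=(0.117, 0.001, 0.882)
compare at T: S=0.117, I=0.001, R=0.882

largest component: R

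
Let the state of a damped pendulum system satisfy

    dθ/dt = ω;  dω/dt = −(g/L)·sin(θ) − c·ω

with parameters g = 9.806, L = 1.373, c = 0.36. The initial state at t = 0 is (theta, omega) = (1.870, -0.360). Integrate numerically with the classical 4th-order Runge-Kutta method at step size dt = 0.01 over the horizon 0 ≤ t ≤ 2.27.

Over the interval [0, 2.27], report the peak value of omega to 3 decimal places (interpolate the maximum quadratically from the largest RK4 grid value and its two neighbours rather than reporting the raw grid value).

max omega = 3.074

t=0.000: state=(1.870, -0.360)
step 1 (dt=0.01): k1=(-0.360, -6.695), k2=(-0.393, -6.687), k3=(-0.393, -6.687), k4=(-0.427, -6.679); state += dt/6·(k1+2k2+2k3+k4)
t=0.010: state=(1.866, -0.427)
t=0.020: state=(1.861, -0.494)
t=0.030: state=(1.856, -0.560)
continuing one RK4 step at a time; state shown every 10 steps (Δt=0.1):
t=0.100: state=(1.801, -1.023)
t=0.200: state=(1.666, -1.678)
t=0.300: state=(1.466, -2.319)
t=0.400: state=(1.203, -2.918)
t=0.500: state=(0.885, -3.420)
t=0.600: state=(0.525, -3.752)
t=0.700: state=(0.143, -3.847)
t=0.800: state=(-0.236, -3.677)
t=0.900: state=(-0.585, -3.266)
t=1.000: state=(-0.883, -2.679)
t=1.100: state=(-1.117, -1.993)
t=1.200: state=(-1.280, -1.268)
t=1.300: state=(-1.371, -0.542)
t=1.400: state=(-1.389, 0.167)
t=1.500: state=(-1.338, 0.848)
t=1.600: state=(-1.221, 1.491)
t=1.700: state=(-1.042, 2.073)
t=1.800: state=(-0.810, 2.561)
t=1.900: state=(-0.535, 2.907)
t=2.000: state=(-0.235, 3.067)
t=2.100: state=(0.071, 3.014)
t=2.200: state=(0.361, 2.755)
t=2.270: state=(0.545, 2.470)
largest grid value and its neighbours: omega(2.020)=3.07339, omega(2.030)=3.07354, omega(2.040)=3.07152
parabola through these three points peaks at t≈2.026 with omega≈3.07374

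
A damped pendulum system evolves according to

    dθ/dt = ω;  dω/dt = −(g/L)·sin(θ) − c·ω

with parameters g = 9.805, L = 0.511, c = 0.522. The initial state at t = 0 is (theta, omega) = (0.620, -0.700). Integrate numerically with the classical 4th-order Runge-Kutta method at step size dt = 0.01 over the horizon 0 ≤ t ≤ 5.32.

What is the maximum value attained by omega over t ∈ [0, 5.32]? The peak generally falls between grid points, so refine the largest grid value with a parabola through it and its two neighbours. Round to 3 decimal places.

max omega = 2.088

t=0.000: state=(0.620, -0.700)
step 1 (dt=0.01): k1=(-0.700, -10.783), k2=(-0.754, -10.701), k3=(-0.754, -10.697), k4=(-0.807, -10.610); state += dt/6·(k1+2k2+2k3+k4)
t=0.010: state=(0.612, -0.807)
t=0.020: state=(0.604, -0.912)
t=0.030: state=(0.594, -1.015)
continuing one RK4 step at a time; state shown every 20 steps (Δt=0.2):
t=0.200: state=(0.297, -2.315)
t=0.400: state=(-0.191, -2.257)
t=0.600: state=(-0.503, -0.699)
t=0.800: state=(-0.453, 1.143)
t=1.000: state=(-0.108, 2.076)
t=1.200: state=(0.276, 1.520)
t=1.400: state=(0.436, 0.010)
t=1.600: state=(0.290, -1.356)
t=1.800: state=(-0.036, -1.691)
t=2.000: state=(-0.306, -0.845)
t=2.200: state=(-0.342, 0.476)
t=2.400: state=(-0.146, 1.353)
t=2.600: state=(0.130, 1.230)
t=2.800: state=(0.290, 0.286)
t=3.000: state=(0.238, -0.755)
t=3.200: state=(0.030, -1.187)
t=3.400: state=(-0.178, -0.768)
t=3.600: state=(-0.245, 0.128)
t=3.800: state=(-0.139, 0.850)
t=4.000: state=(0.051, 0.924)
t=4.200: state=(0.187, 0.361)
t=4.400: state=(0.183, -0.390)
t=4.600: state=(0.054, -0.803)
t=4.800: state=(-0.098, -0.628)
t=5.000: state=(-0.169, -0.043)
t=5.200: state=(-0.117, 0.513)
t=5.320: state=(-0.045, 0.666)
largest grid value and its neighbours: omega(1.010)=2.08403, omega(1.020)=2.08777, omega(1.030)=2.08749
parabola through these three points peaks at t≈1.024 with omega≈2.08814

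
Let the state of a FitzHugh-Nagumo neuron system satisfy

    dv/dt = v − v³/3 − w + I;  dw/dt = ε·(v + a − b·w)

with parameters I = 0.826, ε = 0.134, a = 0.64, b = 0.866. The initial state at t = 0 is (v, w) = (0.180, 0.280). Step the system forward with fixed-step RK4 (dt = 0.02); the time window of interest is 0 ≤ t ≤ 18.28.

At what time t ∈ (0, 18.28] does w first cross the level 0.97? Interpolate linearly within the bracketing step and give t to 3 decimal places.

t = 3.441

t=0.000: state=(0.180, 0.280)
step 1 (dt=0.02): k1=(0.724, 0.077), k2=(0.730, 0.078), k3=(0.730, 0.078), k4=(0.737, 0.079); state += dt/6·(k1+2k2+2k3+k4)
t=0.020: state=(0.195, 0.282)
t=0.040: state=(0.209, 0.283)
t=0.060: state=(0.225, 0.285)
continuing one RK4 step at a time; state shown every 50 steps (Δt=1):
t=1.000: state=(1.167, 0.413)
t=2.000: state=(1.749, 0.644)
t=3.000: state=(1.745, 0.877)
t=3.440: state=(1.707, 0.970)
next step: t=3.460: state=(1.705, 0.974) — w has crossed 0.97
linear interpolation between t=3.440 (0.96982) and t=3.460 (0.97385) → t≈3.441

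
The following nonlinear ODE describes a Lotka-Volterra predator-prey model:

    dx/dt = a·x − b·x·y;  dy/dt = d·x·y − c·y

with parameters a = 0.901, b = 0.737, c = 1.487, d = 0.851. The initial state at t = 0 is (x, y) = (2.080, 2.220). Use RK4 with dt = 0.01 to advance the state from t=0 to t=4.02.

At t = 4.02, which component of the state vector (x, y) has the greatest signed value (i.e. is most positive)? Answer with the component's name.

largest component: x

t=0.000: state=(2.080, 2.220)
step 1 (dt=0.01): k1=(-1.529, 0.628), k2=(-1.528, 0.615), k3=(-1.528, 0.615), k4=(-1.527, 0.601); state += dt/6·(k1+2k2+2k3+k4)
t=0.010: state=(2.065, 2.226)
t=0.020: state=(2.049, 2.232)
t=0.030: state=(2.034, 2.238)
continuing one RK4 step at a time; state shown every 20 steps (Δt=0.2):
t=0.200: state=(1.784, 2.290)
t=0.400: state=(1.526, 2.253)
t=0.600: state=(1.322, 2.131)
t=0.800: state=(1.171, 1.955)
t=1.000: state=(1.067, 1.756)
t=1.200: state=(1.001, 1.554)
t=1.400: state=(0.967, 1.364)
t=1.600: state=(0.959, 1.193)
t=1.800: state=(0.974, 1.044)
t=2.000: state=(1.010, 0.918)
t=2.200: state=(1.064, 0.813)
t=2.400: state=(1.138, 0.728)
t=2.600: state=(1.230, 0.662)
t=2.800: state=(1.341, 0.611)
t=3.000: state=(1.472, 0.577)
t=3.200: state=(1.621, 0.557)
t=3.400: state=(1.789, 0.553)
t=3.600: state=(1.973, 0.566)
t=3.800: state=(2.169, 0.598)
t=4.000: state=(2.370, 0.653)
t=4.020: state=(2.389, 0.661)
compare at T: x=2.389, y=0.661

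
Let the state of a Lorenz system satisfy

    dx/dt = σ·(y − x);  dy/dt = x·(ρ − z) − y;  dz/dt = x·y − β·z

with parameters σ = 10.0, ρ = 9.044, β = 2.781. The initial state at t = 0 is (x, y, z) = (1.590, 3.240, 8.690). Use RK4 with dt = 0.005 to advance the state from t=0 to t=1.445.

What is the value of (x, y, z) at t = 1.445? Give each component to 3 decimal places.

(x, y, z) = (4.452, 4.810, 7.039)

t=0.000: state=(1.590, 3.240, 8.690)
step 1 (dt=0.005): k1=(16.500, -2.677, -19.015), k2=(16.021, -2.578, -18.760), k3=(16.035, -2.580, -18.766), k4=(15.569, -2.479, -18.516); state += dt/6·(k1+2k2+2k3+k4)
t=0.005: state=(1.670, 3.227, 8.596)
t=0.010: state=(1.746, 3.215, 8.505)
t=0.015: state=(1.817, 3.204, 8.416)
continuing one RK4 step at a time; state shown every 10 steps (Δt=0.05):
t=0.050: state=(2.218, 3.159, 7.851)
t=0.100: state=(2.591, 3.188, 7.190)
t=0.150: state=(2.850, 3.316, 6.670)
t=0.200: state=(3.076, 3.528, 6.277)
t=0.250: state=(3.312, 3.810, 6.010)
t=0.300: state=(3.578, 4.147, 5.870)
t=0.350: state=(3.881, 4.525, 5.863)
t=0.400: state=(4.219, 4.921, 5.997)
t=0.450: state=(4.578, 5.307, 6.271)
t=0.500: state=(4.940, 5.646, 6.677)
t=0.550: state=(5.275, 5.898, 7.192)
t=0.600: state=(5.551, 6.023, 7.770)
t=0.650: state=(5.736, 5.998, 8.351)
t=0.700: state=(5.807, 5.825, 8.866)
t=0.750: state=(5.755, 5.533, 9.251)
t=0.800: state=(5.592, 5.172, 9.469)
t=0.850: state=(5.346, 4.796, 9.512)
t=0.900: state=(5.055, 4.455, 9.398)
t=0.950: state=(4.758, 4.179, 9.164)
t=1.000: state=(4.486, 3.982, 8.852)
t=1.050: state=(4.260, 3.866, 8.501)
t=1.100: state=(4.094, 3.824, 8.145)
t=1.150: state=(3.991, 3.848, 7.809)
t=1.200: state=(3.950, 3.929, 7.515)
t=1.250: state=(3.968, 4.057, 7.276)
t=1.300: state=(4.037, 4.222, 7.104)
t=1.350: state=(4.150, 4.414, 7.006)
t=1.400: state=(4.298, 4.622, 6.988)
t=1.445: state=(4.452, 4.810, 7.039)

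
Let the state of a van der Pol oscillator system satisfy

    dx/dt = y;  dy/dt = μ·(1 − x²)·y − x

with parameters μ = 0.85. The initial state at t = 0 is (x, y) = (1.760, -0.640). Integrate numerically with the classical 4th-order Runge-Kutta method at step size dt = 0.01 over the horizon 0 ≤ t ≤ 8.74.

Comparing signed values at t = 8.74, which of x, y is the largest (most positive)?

t=0.000: state=(1.760, -0.640)
step 1 (dt=0.01): k1=(-0.640, -0.619), k2=(-0.643, -0.616), k3=(-0.643, -0.616), k4=(-0.646, -0.614); state += dt/6·(k1+2k2+2k3+k4)
t=0.010: state=(1.754, -0.646)
t=0.020: state=(1.747, -0.652)
t=0.030: state=(1.741, -0.658)
continuing one RK4 step at a time; state shown every 50 steps (Δt=0.5):
t=0.500: state=(1.366, -0.940)
t=1.000: state=(0.794, -1.395)
t=1.500: state=(-0.092, -2.199)
t=2.000: state=(-1.301, -2.257)
t=2.500: state=(-1.973, -0.418)
t=3.000: state=(-1.921, 0.450)
t=3.500: state=(-1.608, 0.775)
t=4.000: state=(-1.143, 1.110)
t=4.500: state=(-0.454, 1.710)
t=5.000: state=(0.614, 2.504)
t=5.500: state=(1.719, 1.464)
t=6.000: state=(2.004, -0.098)
t=6.500: state=(1.803, -0.613)
t=7.000: state=(1.424, -0.905)
t=7.500: state=(0.877, -1.327)
t=8.000: state=(0.037, -2.094)
t=8.500: state=(-1.163, -2.395)
t=8.740: state=(-1.657, -1.630)
compare at T: x=-1.657, y=-1.630

largest component: y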